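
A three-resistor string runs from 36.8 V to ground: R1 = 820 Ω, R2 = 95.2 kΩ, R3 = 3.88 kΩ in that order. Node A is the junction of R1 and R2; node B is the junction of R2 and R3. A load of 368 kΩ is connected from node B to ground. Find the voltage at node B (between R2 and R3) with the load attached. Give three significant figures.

V ≈ 1.41 V

At node B, R3 is in parallel with the load: R3‖R_L = 3840 Ω.
Below node A the resistance is R2 + (R3‖R_L) = 99040 Ω, so V_A = 36.8 × 99040/99860 = 36.50 V.
Then V_B = V_A × (R3‖R_L)/(R2 + R3‖R_L) = 36.50 × 3840/99040 = 1.41 V.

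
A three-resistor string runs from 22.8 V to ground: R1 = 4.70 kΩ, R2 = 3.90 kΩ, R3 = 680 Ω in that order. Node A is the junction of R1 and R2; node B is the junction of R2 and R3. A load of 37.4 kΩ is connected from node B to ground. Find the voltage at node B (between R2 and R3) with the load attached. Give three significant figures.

V ≈ 1.64 V

At node B, R3 is in parallel with the load: R3‖R_L = 667.9 Ω.
Below node A the resistance is R2 + (R3‖R_L) = 4568 Ω, so V_A = 22.8 × 4568/9268 = 11.24 V.
Then V_B = V_A × (R3‖R_L)/(R2 + R3‖R_L) = 11.24 × 667.9/4568 = 1.64 V.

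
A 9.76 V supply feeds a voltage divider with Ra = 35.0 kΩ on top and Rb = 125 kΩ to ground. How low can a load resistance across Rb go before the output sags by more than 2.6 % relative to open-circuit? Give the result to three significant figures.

Output resistance R_th = Ra‖Rb = (35.0 × 125)/160.0 = 27.34 kΩ.
The fractional drop is R_th/(R_th + R_L); requiring this ≤ 0.0260 gives R_L ≥ R_th(1/0.0260 − 1) = 27.34 × 37.46 = 1.02 MΩ.

R_L(min) ≈ 1.02 MΩ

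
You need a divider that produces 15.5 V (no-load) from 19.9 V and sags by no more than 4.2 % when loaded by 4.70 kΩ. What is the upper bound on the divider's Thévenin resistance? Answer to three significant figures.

R_th ≤ 206 Ω

Loading drop = R_th/(R_th + R_L) ≤ 0.0420, so R_th ≤ R_L · ε/(1−ε) = 4.70 kΩ × 0.0420/0.9580 = 206 Ω.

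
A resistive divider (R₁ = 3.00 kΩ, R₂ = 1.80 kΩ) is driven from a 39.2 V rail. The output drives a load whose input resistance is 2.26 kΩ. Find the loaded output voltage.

V_out ≈ 9.81 V

The load sits in parallel with R₂: R₂‖R_L = (1.80 × 2.26) / (1.80 + 2.26) = 1.002 kΩ.
V_out = 39.2 × 1.002 / (3.00 + 1.002) = 39.2 × 1.002/4.002 = 9.81 V.
(Unloaded it would have been 14.7 V.)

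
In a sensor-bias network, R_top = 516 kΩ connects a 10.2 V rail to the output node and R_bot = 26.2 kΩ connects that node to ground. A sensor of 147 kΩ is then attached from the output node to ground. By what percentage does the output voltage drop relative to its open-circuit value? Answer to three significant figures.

The divider's output (Thévenin) resistance is R_top‖R_bot = 24.93 kΩ.
Fractional drop under load = R_th/(R_th + R_L) = 24.93 / (24.93 + 147) = 0.1450.
So the output falls by 14.5 %.

14.5 %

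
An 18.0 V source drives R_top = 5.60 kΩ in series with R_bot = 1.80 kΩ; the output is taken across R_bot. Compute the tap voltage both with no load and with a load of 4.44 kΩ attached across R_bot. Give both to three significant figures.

Unloaded: 4.38 V; loaded: 3.35 V

Open-circuit: V = 18.0 × 1.80/(5.60 + 1.80) = 4.38 V.
With the load, R_bot becomes R_bot‖R_L = 1.281 kΩ, so V = 18.0 × 1.281/6.881 = 3.35 V.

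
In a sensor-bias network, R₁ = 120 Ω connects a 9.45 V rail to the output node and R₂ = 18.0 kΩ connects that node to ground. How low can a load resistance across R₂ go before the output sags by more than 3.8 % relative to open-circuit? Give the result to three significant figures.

R_L(min) ≈ 3.02 kΩ

Output resistance R_th = R₁‖R₂ = (120 × 18000)/18120 = 119.2 Ω.
The fractional drop is R_th/(R_th + R_L); requiring this ≤ 0.0380 gives R_L ≥ R_th(1/0.0380 − 1) = 119.2 × 25.32 = 3.02 kΩ.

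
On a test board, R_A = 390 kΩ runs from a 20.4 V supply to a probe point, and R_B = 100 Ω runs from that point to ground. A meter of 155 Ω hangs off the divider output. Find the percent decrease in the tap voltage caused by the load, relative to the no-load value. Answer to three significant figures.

Unloaded V = 20.4 × 100/390100 = 0.005229 V.
Loaded: R_B‖R_L = 60.78 Ω, giving V = 20.4 × 60.78/390100 = 0.003179 V.
Drop = (0.005229 − 0.003179) / 0.005229 = 39.2 %.

39.2 %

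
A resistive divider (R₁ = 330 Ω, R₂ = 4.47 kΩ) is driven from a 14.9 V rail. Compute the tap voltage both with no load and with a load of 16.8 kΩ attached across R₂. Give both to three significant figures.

Open-circuit: V = 14.9 × 4470/(330 + 4470) = 13.9 V.
With the load, R₂ becomes R₂‖R_L = 3531 Ω, so V = 14.9 × 3531/3861 = 13.6 V.

Unloaded: 13.9 V; loaded: 13.6 V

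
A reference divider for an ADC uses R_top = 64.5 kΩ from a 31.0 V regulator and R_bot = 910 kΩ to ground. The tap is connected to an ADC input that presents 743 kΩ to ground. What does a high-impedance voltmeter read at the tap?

V_out ≈ 26.8 V

The load sits in parallel with R_bot: R_bot‖R_L = (910 × 743) / (910 + 743) = 409.0 kΩ.
V_out = 31.0 × 409.0 / (64.5 + 409.0) = 31.0 × 409.0/473.5 = 26.8 V.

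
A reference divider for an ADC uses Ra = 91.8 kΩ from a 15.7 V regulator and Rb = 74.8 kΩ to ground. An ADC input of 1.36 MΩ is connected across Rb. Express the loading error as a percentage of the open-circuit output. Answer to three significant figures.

2.94 %

The divider's output (Thévenin) resistance is Ra‖Rb = 41.22 kΩ.
Fractional drop under load = R_th/(R_th + R_L) = 41.22 / (41.22 + 1360) = 0.02941.
So the output falls by 2.94 %.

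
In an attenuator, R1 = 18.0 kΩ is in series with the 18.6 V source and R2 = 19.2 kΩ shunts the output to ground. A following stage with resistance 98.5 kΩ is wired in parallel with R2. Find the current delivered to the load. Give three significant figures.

R2‖R_L = 16.07 kΩ; V_out = 18.6 × 16.07/34.07 = 8.773 V.
I_L = V_out / R_L = 8.773 / 98.5 kΩ = 0.0891 mA.

I_L ≈ 0.0891 mA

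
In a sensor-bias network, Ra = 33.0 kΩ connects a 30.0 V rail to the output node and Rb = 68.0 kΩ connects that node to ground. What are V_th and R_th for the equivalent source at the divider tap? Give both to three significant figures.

V_th = 20.2 V, R_th = 22.2 kΩ

V_th is the open-circuit tap voltage: 30.0 × 68.0/(33.0 + 68.0) = 20.2 V.
With the supply zeroed, Ra and Rb appear in parallel from the tap: R_th = Ra‖Rb = (33.0 × 68.0)/101.0 = 22.2 kΩ.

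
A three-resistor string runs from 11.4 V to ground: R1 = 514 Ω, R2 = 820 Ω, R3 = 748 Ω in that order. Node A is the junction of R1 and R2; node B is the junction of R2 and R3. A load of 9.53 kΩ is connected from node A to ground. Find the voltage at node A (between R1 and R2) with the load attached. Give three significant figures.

Below node A the series string R2+R3 = 1568 Ω sits in parallel with the 9530 Ω load: 1346 Ω.
V_A = 11.4 × 1346/(514 + 1346) = 8.25 V.

V ≈ 8.25 V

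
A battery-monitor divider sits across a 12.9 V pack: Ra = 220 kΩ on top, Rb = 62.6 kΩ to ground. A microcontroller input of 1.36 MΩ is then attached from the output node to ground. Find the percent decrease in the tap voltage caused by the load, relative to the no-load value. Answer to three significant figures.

3.46 %

The divider's output (Thévenin) resistance is Ra‖Rb = 48.73 kΩ.
Fractional drop under load = R_th/(R_th + R_L) = 48.73 / (48.73 + 1360) = 0.03459.
So the output falls by 3.46 %.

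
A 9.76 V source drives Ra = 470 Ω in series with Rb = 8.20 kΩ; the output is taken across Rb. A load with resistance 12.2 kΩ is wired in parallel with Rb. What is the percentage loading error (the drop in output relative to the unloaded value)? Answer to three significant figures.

The divider's output (Thévenin) resistance is Ra‖Rb = 444.5 Ω.
Fractional drop under load = R_th/(R_th + R_L) = 444.5 / (444.5 + 12200) = 0.03516.
So the output falls by 3.52 %.

3.52 %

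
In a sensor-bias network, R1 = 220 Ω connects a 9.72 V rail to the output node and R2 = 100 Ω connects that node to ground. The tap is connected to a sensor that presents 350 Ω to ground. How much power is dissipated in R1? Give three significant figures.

Total resistance from the source is R1 + (R2‖R_L) = 297.8 Ω, so I = 9.72/297.8 Ω = 32.64 mA.
P = I²·R1 = (32.64 mA)² × 220 Ω = 234 mW.

P ≈ 234 mW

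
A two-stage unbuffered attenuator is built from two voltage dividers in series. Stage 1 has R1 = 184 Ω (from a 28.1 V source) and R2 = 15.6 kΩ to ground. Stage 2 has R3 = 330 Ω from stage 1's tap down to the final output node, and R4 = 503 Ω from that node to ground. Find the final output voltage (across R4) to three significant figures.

Stage 2 presents R3+R4 = 833.0 Ω as a load on stage 1's tap.
Stage 1's lower leg becomes R2‖(R3+R4) = 790.8 Ω, so V_mid = 28.1 × 790.8/974.8 = 22.80 V.
Stage 2 is itself unloaded: V_out = V_mid × R4/(R3+R4) = 22.80 × 503/833.0 = 13.8 V.

V_out ≈ 13.8 V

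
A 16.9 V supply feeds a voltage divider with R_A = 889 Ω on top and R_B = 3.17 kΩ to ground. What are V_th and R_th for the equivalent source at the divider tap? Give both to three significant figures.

V_th is the open-circuit tap voltage: 16.9 × 3170/(889 + 3170) = 13.2 V.
With the supply zeroed, R_A and R_B appear in parallel from the tap: R_th = R_A‖R_B = (889 × 3170)/4059 = 694 Ω.

V_th = 13.2 V, R_th = 694 Ω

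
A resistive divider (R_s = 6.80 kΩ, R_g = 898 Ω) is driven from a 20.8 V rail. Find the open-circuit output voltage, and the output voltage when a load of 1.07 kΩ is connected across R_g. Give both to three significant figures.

Open-circuit: V = 20.8 × 898/(6800 + 898) = 2.43 V.
With the load, R_g becomes R_g‖R_L = 488.2 Ω, so V = 20.8 × 488.2/7288 = 1.39 V.

Unloaded: 2.43 V; loaded: 1.39 V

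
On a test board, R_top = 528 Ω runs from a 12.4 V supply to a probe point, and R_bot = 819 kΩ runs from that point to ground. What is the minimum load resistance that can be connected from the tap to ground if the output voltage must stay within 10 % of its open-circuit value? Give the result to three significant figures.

Output resistance R_th = R_top‖R_bot = (528 × 819000)/819500 = 527.7 Ω.
The fractional drop is R_th/(R_th + R_L); requiring this ≤ 0.100 gives R_L ≥ R_th(1/0.100 − 1) = 527.7 × 9.000 = 4.75 kΩ.

R_L(min) ≈ 4.75 kΩ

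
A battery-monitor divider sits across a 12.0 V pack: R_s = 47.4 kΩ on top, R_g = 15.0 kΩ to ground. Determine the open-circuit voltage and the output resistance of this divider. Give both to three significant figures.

V_th is the open-circuit tap voltage: 12.0 × 15.0/(47.4 + 15.0) = 2.88 V.
With the supply zeroed, R_s and R_g appear in parallel from the tap: R_th = R_s‖R_g = (47.4 × 15.0)/62.40 = 11.4 kΩ.

V_th = 2.88 V, R_th = 11.4 kΩ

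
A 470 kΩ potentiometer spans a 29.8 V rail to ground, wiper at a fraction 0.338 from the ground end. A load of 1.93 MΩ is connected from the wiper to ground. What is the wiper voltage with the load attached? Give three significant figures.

The wiper splits the pot into (1−α)R = 311.1 kΩ above and αR = 158.9 kΩ below.
Lower section ‖ load = 146.8 kΩ.
V_wiper = 29.8 × 146.8/(311.1 + 146.8) = 9.55 V.

V ≈ 9.55 V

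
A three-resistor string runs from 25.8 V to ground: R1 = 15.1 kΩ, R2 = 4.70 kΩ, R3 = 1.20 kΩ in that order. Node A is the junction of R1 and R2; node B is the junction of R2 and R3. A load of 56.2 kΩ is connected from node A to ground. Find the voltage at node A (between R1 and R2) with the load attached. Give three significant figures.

V ≈ 6.74 V

Below node A the series string R2+R3 = 5.900 kΩ sits in parallel with the 56.2 kΩ load: 5.339 kΩ.
V_A = 25.8 × 5.339/(15.1 + 5.339) = 6.74 V.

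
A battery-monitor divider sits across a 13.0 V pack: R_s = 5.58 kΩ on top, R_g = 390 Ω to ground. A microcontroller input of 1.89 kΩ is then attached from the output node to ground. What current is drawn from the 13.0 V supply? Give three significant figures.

R_g‖R_L = 323.3 Ω, so the source sees R_s + R_g‖R_L = 5903 Ω.
I = 13.0 V / 5903 Ω = 2.20 mA.

I ≈ 2.20 mA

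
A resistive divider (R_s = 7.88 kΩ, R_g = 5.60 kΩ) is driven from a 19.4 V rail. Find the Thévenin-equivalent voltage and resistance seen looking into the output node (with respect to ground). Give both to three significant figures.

V_th is the open-circuit tap voltage: 19.4 × 5.60/(7.88 + 5.60) = 8.06 V.
With the supply zeroed, R_s and R_g appear in parallel from the tap: R_th = R_s‖R_g = (7.88 × 5.60)/13.48 = 3.27 kΩ.

V_th = 8.06 V, R_th = 3.27 kΩ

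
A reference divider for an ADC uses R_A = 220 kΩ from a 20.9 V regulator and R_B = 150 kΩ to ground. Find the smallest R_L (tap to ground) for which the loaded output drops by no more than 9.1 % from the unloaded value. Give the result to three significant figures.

R_L(min) ≈ 891 kΩ

Output resistance R_th = R_A‖R_B = (220 × 150)/370.0 = 89.19 kΩ.
The fractional drop is R_th/(R_th + R_L); requiring this ≤ 0.0910 gives R_L ≥ R_th(1/0.0910 − 1) = 89.19 × 9.989 = 891 kΩ.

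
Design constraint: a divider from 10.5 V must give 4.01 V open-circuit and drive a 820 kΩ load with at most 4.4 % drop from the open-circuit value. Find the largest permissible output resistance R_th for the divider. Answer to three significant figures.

R_th ≤ 37.7 kΩ

Loading drop = R_th/(R_th + R_L) ≤ 0.0440, so R_th ≤ R_L · ε/(1−ε) = 820 kΩ × 0.0440/0.9560 = 37.7 kΩ.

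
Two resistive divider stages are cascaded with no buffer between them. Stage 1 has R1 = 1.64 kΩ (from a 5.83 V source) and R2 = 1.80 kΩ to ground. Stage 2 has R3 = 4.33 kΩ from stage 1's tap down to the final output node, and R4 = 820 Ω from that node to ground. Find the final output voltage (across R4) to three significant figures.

V_out ≈ 0.416 V

Stage 2 presents R3+R4 = 5150 Ω as a load on stage 1's tap.
Stage 1's lower leg becomes R2‖(R3+R4) = 1334 Ω, so V_mid = 5.83 × 1334/2974 = 2.615 V.
Stage 2 is itself unloaded: V_out = V_mid × R4/(R3+R4) = 2.615 × 820/5150 = 0.416 V.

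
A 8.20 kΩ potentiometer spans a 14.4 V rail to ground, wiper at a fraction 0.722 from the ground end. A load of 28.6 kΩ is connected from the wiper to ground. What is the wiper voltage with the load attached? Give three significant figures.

The wiper splits the pot into (1−α)R = 2.280 kΩ above and αR = 5.920 kΩ below.
Lower section ‖ load = 4.905 kΩ.
V_wiper = 14.4 × 4.905/(2.280 + 4.905) = 9.83 V.

V ≈ 9.83 V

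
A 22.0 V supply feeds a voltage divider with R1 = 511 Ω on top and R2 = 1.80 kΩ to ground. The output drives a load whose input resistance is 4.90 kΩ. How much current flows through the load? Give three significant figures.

R2‖R_L = 1316 Ω; V_out = 22.0 × 1316/1827 = 15.85 V.
I_L = V_out / R_L = 15.85 / 4.90 kΩ = 3.23 mA.

I_L ≈ 3.23 mA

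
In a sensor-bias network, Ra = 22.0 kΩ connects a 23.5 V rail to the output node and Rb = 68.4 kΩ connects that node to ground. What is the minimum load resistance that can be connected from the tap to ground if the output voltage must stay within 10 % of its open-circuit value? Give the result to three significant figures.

R_L(min) ≈ 150 kΩ

Output resistance R_th = Ra‖Rb = (22.0 × 68.4)/90.40 = 16.65 kΩ.
The fractional drop is R_th/(R_th + R_L); requiring this ≤ 0.100 gives R_L ≥ R_th(1/0.100 − 1) = 16.65 × 9.000 = 150 kΩ.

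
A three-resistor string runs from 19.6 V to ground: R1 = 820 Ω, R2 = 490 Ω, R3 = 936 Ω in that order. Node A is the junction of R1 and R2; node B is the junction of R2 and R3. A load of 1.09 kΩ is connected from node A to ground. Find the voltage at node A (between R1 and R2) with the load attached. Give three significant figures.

Below node A the series string R2+R3 = 1426 Ω sits in parallel with the 1090 Ω load: 617.8 Ω.
V_A = 19.6 × 617.8/(820 + 617.8) = 8.42 V.

V ≈ 8.42 V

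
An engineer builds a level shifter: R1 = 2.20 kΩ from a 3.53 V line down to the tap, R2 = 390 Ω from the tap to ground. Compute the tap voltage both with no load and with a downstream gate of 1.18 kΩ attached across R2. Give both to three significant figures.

Open-circuit: V = 3.53 × 390/(2200 + 390) = 0.532 V.
With the load, R2 becomes R2‖R_L = 293.1 Ω, so V = 3.53 × 293.1/2493 = 0.415 V.

Unloaded: 0.532 V; loaded: 0.415 V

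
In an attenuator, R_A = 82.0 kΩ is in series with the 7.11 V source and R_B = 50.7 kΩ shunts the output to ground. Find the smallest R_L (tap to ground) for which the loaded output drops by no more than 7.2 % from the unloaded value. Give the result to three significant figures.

Output resistance R_th = R_A‖R_B = (82.0 × 50.7)/132.7 = 31.33 kΩ.
The fractional drop is R_th/(R_th + R_L); requiring this ≤ 0.0720 gives R_L ≥ R_th(1/0.0720 − 1) = 31.33 × 12.89 = 404 kΩ.

R_L(min) ≈ 404 kΩ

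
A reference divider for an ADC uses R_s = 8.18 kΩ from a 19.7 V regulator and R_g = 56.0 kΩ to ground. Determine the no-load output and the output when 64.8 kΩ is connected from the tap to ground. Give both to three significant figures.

Unloaded: 17.2 V; loaded: 15.5 V

Open-circuit: V = 19.7 × 56.0/(8.18 + 56.0) = 17.2 V.
With the load, R_g becomes R_g‖R_L = 30.04 kΩ, so V = 19.7 × 30.04/38.22 = 15.5 V.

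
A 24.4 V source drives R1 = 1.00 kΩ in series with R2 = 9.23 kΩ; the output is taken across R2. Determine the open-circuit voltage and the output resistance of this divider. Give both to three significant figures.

V_th = 22.0 V, R_th = 902 Ω

V_th is the open-circuit tap voltage: 24.4 × 9.23/(1.00 + 9.23) = 22.0 V.
With the supply zeroed, R1 and R2 appear in parallel from the tap: R_th = R1‖R2 = (1.00 × 9.23)/10.23 = 902 Ω.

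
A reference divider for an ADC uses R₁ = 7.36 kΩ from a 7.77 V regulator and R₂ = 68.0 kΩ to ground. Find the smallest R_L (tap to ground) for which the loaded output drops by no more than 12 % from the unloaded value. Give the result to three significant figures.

R_L(min) ≈ 48.7 kΩ

Output resistance R_th = R₁‖R₂ = (7.36 × 68.0)/75.36 = 6.641 kΩ.
The fractional drop is R_th/(R_th + R_L); requiring this ≤ 0.120 gives R_L ≥ R_th(1/0.120 − 1) = 6.641 × 7.333 = 48.7 kΩ.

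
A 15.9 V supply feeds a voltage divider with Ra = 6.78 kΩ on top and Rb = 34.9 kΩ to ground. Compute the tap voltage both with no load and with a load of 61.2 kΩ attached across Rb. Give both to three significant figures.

Unloaded: 13.3 V; loaded: 12.2 V

Open-circuit: V = 15.9 × 34.9/(6.78 + 34.9) = 13.3 V.
With the load, Rb becomes Rb‖R_L = 22.23 kΩ, so V = 15.9 × 22.23/29.01 = 12.2 V.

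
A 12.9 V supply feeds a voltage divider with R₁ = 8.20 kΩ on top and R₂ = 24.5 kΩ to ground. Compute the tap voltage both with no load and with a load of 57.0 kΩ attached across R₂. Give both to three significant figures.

Unloaded: 9.67 V; loaded: 8.72 V

Open-circuit: V = 12.9 × 24.5/(8.20 + 24.5) = 9.67 V.
With the load, R₂ becomes R₂‖R_L = 17.13 kΩ, so V = 12.9 × 17.13/25.33 = 8.72 V.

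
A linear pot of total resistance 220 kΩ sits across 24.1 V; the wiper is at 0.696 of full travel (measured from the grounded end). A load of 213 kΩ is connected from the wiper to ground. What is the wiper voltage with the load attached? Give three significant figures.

The wiper splits the pot into (1−α)R = 66.88 kΩ above and αR = 153.1 kΩ below.
Lower section ‖ load = 89.08 kΩ.
V_wiper = 24.1 × 89.08/(66.88 + 89.08) = 13.8 V.

V ≈ 13.8 V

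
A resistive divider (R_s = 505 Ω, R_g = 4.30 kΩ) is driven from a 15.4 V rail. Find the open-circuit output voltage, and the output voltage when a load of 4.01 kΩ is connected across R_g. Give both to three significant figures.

Open-circuit: V = 15.4 × 4300/(505 + 4300) = 13.8 V.
With the load, R_g becomes R_g‖R_L = 2075 Ω, so V = 15.4 × 2075/2580 = 12.4 V.

Unloaded: 13.8 V; loaded: 12.4 V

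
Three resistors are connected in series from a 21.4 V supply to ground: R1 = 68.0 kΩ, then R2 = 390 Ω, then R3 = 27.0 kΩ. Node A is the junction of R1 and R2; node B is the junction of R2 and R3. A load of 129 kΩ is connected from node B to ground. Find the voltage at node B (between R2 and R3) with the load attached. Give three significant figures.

V ≈ 5.27 V

At node B, R3 is in parallel with the load: R3‖R_L = 22330 Ω.
Below node A the resistance is R2 + (R3‖R_L) = 22720 Ω, so V_A = 21.4 × 22720/90720 = 5.359 V.
Then V_B = V_A × (R3‖R_L)/(R2 + R3‖R_L) = 5.359 × 22330/22720 = 5.27 V.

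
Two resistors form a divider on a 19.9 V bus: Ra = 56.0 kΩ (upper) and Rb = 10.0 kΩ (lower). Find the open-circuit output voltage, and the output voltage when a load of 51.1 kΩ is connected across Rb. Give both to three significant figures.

Unloaded: 3.02 V; loaded: 2.59 V

Open-circuit: V = 19.9 × 10.0/(56.0 + 10.0) = 3.02 V.
With the load, Rb becomes Rb‖R_L = 8.363 kΩ, so V = 19.9 × 8.363/64.36 = 2.59 V.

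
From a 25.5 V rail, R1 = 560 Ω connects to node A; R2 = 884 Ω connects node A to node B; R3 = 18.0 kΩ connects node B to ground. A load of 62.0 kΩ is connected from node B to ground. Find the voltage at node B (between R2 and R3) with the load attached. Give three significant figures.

At node B, R3 is in parallel with the load: R3‖R_L = 13950 Ω.
Below node A the resistance is R2 + (R3‖R_L) = 14830 Ω, so V_A = 25.5 × 14830/15390 = 24.57 V.
Then V_B = V_A × (R3‖R_L)/(R2 + R3‖R_L) = 24.57 × 13950/14830 = 23.1 V.

V ≈ 23.1 V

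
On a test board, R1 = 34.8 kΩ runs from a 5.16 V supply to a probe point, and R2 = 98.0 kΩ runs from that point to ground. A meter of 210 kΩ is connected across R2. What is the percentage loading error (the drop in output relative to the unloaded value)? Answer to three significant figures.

10.9 %

The divider's output (Thévenin) resistance is R1‖R2 = 25.68 kΩ.
Fractional drop under load = R_th/(R_th + R_L) = 25.68 / (25.68 + 210) = 0.1090.
So the output falls by 10.9 %.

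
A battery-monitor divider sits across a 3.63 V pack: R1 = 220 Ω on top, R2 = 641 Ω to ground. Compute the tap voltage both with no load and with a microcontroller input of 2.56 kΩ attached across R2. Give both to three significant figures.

Open-circuit: V = 3.63 × 641/(220 + 641) = 2.70 V.
With the load, R2 becomes R2‖R_L = 512.6 Ω, so V = 3.63 × 512.6/732.6 = 2.54 V.

Unloaded: 2.70 V; loaded: 2.54 V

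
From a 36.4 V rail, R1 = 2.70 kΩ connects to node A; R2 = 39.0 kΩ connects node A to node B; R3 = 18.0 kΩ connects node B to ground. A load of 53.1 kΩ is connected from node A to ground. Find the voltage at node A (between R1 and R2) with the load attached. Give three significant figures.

Below node A the series string R2+R3 = 57.00 kΩ sits in parallel with the 53.1 kΩ load: 27.49 kΩ.
V_A = 36.4 × 27.49/(2.70 + 27.49) = 33.1 V.

V ≈ 33.1 V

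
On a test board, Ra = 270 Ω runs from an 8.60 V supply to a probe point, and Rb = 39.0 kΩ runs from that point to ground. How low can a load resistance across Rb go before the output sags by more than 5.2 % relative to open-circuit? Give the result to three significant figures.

R_L(min) ≈ 4.89 kΩ

Output resistance R_th = Ra‖Rb = (270 × 39000)/39270 = 268.1 Ω.
The fractional drop is R_th/(R_th + R_L); requiring this ≤ 0.0520 gives R_L ≥ R_th(1/0.0520 − 1) = 268.1 × 18.23 = 4.89 kΩ.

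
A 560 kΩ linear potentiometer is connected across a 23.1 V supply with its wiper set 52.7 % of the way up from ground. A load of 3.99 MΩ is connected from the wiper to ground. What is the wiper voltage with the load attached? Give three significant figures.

V ≈ 11.8 V

The wiper splits the pot into (1−α)R = 264.9 kΩ above and αR = 295.1 kΩ below.
Lower section ‖ load = 274.8 kΩ.
V_wiper = 23.1 × 274.8/(264.9 + 274.8) = 11.8 V.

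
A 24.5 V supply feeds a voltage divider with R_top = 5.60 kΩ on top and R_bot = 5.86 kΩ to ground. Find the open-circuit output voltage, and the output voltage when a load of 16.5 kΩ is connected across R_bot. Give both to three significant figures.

Open-circuit: V = 24.5 × 5.86/(5.60 + 5.86) = 12.5 V.
With the load, R_bot becomes R_bot‖R_L = 4.324 kΩ, so V = 24.5 × 4.324/9.924 = 10.7 V.

Unloaded: 12.5 V; loaded: 10.7 V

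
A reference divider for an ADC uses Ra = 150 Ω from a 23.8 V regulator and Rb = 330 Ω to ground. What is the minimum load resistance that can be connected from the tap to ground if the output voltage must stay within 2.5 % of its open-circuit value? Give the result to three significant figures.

Output resistance R_th = Ra‖Rb = (150 × 330)/480.0 = 103.1 Ω.
The fractional drop is R_th/(R_th + R_L); requiring this ≤ 0.0250 gives R_L ≥ R_th(1/0.0250 − 1) = 103.1 × 39.00 = 4.02 kΩ.

R_L(min) ≈ 4.02 kΩ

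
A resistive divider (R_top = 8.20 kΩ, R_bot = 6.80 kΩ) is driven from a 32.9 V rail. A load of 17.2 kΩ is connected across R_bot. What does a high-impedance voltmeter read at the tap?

The load sits in parallel with R_bot: R_bot‖R_L = (6.80 × 17.2) / (6.80 + 17.2) = 4.873 kΩ.
V_out = 32.9 × 4.873 / (8.20 + 4.873) = 32.9 × 4.873/13.07 = 12.3 V.

V_out ≈ 12.3 V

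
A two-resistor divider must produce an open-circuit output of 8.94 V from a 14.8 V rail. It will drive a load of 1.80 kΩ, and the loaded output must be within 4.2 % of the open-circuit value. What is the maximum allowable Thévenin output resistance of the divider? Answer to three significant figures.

Loading drop = R_th/(R_th + R_L) ≤ 0.0420, so R_th ≤ R_L · ε/(1−ε) = 1.80 kΩ × 0.0420/0.9580 = 78.9 Ω.
(Any R1, R2 with R2/(R1+R2) = 0.604 and R1‖R2 ≤ 78.9 Ω will meet the spec.)

R_th ≤ 78.9 Ω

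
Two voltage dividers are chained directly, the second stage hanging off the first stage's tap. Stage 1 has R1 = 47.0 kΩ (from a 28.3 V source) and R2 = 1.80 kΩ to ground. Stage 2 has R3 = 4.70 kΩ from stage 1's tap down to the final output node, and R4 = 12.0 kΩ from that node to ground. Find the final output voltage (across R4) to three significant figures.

Stage 2 presents R3+R4 = 16.70 kΩ as a load on stage 1's tap.
Stage 1's lower leg becomes R2‖(R3+R4) = 1.625 kΩ, so V_mid = 28.3 × 1.625/48.62 = 0.9457 V.
Stage 2 is itself unloaded: V_out = V_mid × R4/(R3+R4) = 0.9457 × 12.0/16.70 = 0.680 V.

V_out ≈ 0.680 V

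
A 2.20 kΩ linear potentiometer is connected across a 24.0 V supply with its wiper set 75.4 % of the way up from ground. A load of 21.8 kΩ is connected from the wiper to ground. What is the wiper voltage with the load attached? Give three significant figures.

The wiper splits the pot into (1−α)R = 541.2 Ω above and αR = 1659 Ω below.
Lower section ‖ load = 1542 Ω.
V_wiper = 24.0 × 1542/(541.2 + 1542) = 17.8 V.

V ≈ 17.8 V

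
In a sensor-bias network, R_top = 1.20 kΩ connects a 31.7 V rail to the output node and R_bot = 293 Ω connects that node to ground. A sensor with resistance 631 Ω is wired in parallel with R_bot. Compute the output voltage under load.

The load sits in parallel with R_bot: R_bot‖R_L = (293 × 631) / (293 + 631) = 200.1 Ω.
V_out = 31.7 × 200.1 / (1200 + 200.1) = 31.7 × 200.1/1400 = 4.53 V.
(Unloaded it would have been 6.22 V.)

V_out ≈ 4.53 V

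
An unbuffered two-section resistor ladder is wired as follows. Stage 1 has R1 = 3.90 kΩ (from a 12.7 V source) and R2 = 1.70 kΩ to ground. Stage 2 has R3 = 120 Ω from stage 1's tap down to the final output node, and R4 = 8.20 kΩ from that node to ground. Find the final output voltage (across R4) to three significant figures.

Stage 2 presents R3+R4 = 8320 Ω as a load on stage 1's tap.
Stage 1's lower leg becomes R2‖(R3+R4) = 1412 Ω, so V_mid = 12.7 × 1412/5312 = 3.375 V.
Stage 2 is itself unloaded: V_out = V_mid × R4/(R3+R4) = 3.375 × 8200/8320 = 3.33 V.

V_out ≈ 3.33 V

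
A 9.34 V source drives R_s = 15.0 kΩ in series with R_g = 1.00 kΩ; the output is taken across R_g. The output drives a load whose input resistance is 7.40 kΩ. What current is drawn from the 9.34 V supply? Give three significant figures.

R_g‖R_L = 0.8810 kΩ, so the source sees R_s + R_g‖R_L = 15.88 kΩ.
I = 9.34 V / 15.88 kΩ = 0.588 mA.

I ≈ 0.588 mA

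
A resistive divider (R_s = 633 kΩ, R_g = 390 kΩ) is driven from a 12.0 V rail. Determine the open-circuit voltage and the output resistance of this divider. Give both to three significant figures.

V_th = 4.57 V, R_th = 241 kΩ

V_th is the open-circuit tap voltage: 12.0 × 390/(633 + 390) = 4.57 V.
With the supply zeroed, R_s and R_g appear in parallel from the tap: R_th = R_s‖R_g = (633 × 390)/1023 = 241 kΩ.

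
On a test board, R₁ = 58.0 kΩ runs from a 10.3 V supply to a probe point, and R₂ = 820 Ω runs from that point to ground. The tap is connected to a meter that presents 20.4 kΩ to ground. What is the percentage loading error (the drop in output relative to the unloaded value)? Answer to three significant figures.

The divider's output (Thévenin) resistance is R₁‖R₂ = 808.6 Ω.
Fractional drop under load = R_th/(R_th + R_L) = 808.6 / (808.6 + 20400) = 0.03812.
So the output falls by 3.81 %.

3.81 %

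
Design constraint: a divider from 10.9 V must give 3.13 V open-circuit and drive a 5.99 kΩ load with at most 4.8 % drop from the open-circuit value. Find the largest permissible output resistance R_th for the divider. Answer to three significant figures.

Loading drop = R_th/(R_th + R_L) ≤ 0.0480, so R_th ≤ R_L · ε/(1−ε) = 5.99 kΩ × 0.0480/0.9520 = 302 Ω.

R_th ≤ 302 Ω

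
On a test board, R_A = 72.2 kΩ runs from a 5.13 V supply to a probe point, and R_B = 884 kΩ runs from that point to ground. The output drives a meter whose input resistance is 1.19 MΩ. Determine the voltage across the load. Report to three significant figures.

V_out ≈ 4.49 V

The load sits in parallel with R_B: R_B‖R_L = (884 × 1190) / (884 + 1190) = 507.2 kΩ.
V_out = 5.13 × 507.2 / (72.2 + 507.2) = 5.13 × 507.2/579.4 = 4.49 V.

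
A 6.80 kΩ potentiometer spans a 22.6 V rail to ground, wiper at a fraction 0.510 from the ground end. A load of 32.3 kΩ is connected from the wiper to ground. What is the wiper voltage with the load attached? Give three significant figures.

The wiper splits the pot into (1−α)R = 3.332 kΩ above and αR = 3.468 kΩ below.
Lower section ‖ load = 3.132 kΩ.
V_wiper = 22.6 × 3.132/(3.332 + 3.132) = 10.9 V.

V ≈ 10.9 V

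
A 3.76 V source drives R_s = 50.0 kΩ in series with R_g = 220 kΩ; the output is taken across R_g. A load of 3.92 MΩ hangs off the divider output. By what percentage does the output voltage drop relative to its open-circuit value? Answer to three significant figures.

The divider's output (Thévenin) resistance is R_s‖R_g = 40.74 kΩ.
Fractional drop under load = R_th/(R_th + R_L) = 40.74 / (40.74 + 3920) = 0.01029.
So the output falls by 1.03 %.

1.03 %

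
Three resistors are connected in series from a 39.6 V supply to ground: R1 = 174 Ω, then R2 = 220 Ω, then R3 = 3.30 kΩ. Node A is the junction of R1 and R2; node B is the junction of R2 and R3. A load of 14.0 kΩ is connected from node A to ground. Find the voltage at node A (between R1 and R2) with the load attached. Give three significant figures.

V ≈ 37.3 V

Below node A the series string R2+R3 = 3520 Ω sits in parallel with the 14000 Ω load: 2813 Ω.
V_A = 39.6 × 2813/(174 + 2813) = 37.3 V.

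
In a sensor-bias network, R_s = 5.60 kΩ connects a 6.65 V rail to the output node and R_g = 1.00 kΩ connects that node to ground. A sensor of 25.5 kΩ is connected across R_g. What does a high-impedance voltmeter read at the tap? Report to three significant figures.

V_out ≈ 0.975 V

The load sits in parallel with R_g: R_g‖R_L = (1.00 × 25.5) / (1.00 + 25.5) = 0.9623 kΩ.
V_out = 6.65 × 0.9623 / (5.60 + 0.9623) = 6.65 × 0.9623/6.562 = 0.975 V.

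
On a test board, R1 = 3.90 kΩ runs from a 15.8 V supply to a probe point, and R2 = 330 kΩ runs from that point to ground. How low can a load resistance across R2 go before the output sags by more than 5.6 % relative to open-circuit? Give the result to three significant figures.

R_L(min) ≈ 65.0 kΩ

Output resistance R_th = R1‖R2 = (3.90 × 330)/333.9 = 3.854 kΩ.
The fractional drop is R_th/(R_th + R_L); requiring this ≤ 0.0560 gives R_L ≥ R_th(1/0.0560 − 1) = 3.854 × 16.86 = 65.0 kΩ.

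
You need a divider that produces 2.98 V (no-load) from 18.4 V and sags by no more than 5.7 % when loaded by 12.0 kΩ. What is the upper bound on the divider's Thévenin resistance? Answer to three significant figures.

Loading drop = R_th/(R_th + R_L) ≤ 0.0570, so R_th ≤ R_L · ε/(1−ε) = 12.0 kΩ × 0.0570/0.9430 = 725 Ω.

R_th ≤ 725 Ω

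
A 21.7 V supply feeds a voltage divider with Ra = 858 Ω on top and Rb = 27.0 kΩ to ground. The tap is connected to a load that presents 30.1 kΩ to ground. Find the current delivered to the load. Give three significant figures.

I_L ≈ 0.680 mA

Rb‖R_L = 14230 Ω; V_out = 21.7 × 14230/15090 = 20.47 V.
I_L = V_out / R_L = 20.47 / 30.1 kΩ = 0.680 mA.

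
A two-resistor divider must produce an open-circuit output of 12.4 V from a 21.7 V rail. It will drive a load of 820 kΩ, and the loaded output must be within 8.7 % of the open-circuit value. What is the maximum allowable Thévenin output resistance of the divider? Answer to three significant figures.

Loading drop = R_th/(R_th + R_L) ≤ 0.0870, so R_th ≤ R_L · ε/(1−ε) = 820 kΩ × 0.0870/0.9130 = 78.1 kΩ.

R_th ≤ 78.1 kΩ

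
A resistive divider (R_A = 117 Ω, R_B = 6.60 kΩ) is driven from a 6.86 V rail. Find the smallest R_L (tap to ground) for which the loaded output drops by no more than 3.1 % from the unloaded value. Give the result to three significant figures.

R_L(min) ≈ 3.59 kΩ

Output resistance R_th = R_A‖R_B = (117 × 6600)/6717 = 115.0 Ω.
The fractional drop is R_th/(R_th + R_L); requiring this ≤ 0.0310 gives R_L ≥ R_th(1/0.0310 − 1) = 115.0 × 31.26 = 3.59 kΩ.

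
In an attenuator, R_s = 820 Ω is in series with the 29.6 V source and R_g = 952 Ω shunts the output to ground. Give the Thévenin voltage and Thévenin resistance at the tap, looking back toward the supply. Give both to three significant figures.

V_th is the open-circuit tap voltage: 29.6 × 952/(820 + 952) = 15.9 V.
With the supply zeroed, R_s and R_g appear in parallel from the tap: R_th = R_s‖R_g = (820 × 952)/1772 = 441 Ω.

V_th = 15.9 V, R_th = 441 Ω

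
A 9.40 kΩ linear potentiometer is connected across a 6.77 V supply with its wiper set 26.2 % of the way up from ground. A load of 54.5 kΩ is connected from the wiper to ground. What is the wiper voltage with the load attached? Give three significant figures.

The wiper splits the pot into (1−α)R = 6.937 kΩ above and αR = 2.463 kΩ below.
Lower section ‖ load = 2.356 kΩ.
V_wiper = 6.77 × 2.356/(6.937 + 2.356) = 1.72 V.

V ≈ 1.72 V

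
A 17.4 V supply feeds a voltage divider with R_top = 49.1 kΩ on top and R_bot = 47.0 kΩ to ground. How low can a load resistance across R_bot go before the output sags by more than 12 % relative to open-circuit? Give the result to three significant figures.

R_L(min) ≈ 176 kΩ

Output resistance R_th = R_top‖R_bot = (49.1 × 47.0)/96.10 = 24.01 kΩ.
The fractional drop is R_th/(R_th + R_L); requiring this ≤ 0.120 gives R_L ≥ R_th(1/0.120 − 1) = 24.01 × 7.333 = 176 kΩ.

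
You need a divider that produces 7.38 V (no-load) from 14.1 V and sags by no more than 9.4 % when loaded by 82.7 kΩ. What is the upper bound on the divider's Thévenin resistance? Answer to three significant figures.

Loading drop = R_th/(R_th + R_L) ≤ 0.0940, so R_th ≤ R_L · ε/(1−ε) = 82.7 kΩ × 0.0940/0.9060 = 8.58 kΩ.
(Any R1, R2 with R2/(R1+R2) = 0.523 and R1‖R2 ≤ 8.58 kΩ will meet the spec.)

R_th ≤ 8.58 kΩ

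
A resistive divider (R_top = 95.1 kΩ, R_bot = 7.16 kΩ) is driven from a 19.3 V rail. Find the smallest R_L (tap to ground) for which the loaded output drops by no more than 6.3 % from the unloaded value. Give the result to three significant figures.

Output resistance R_th = R_top‖R_bot = (95.1 × 7.16)/102.3 = 6.659 kΩ.
The fractional drop is R_th/(R_th + R_L); requiring this ≤ 0.0630 gives R_L ≥ R_th(1/0.0630 − 1) = 6.659 × 14.87 = 99.0 kΩ.

R_L(min) ≈ 99.0 kΩ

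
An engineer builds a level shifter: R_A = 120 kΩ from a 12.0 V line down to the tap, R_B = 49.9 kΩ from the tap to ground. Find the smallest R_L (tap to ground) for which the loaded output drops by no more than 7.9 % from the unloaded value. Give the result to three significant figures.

R_L(min) ≈ 411 kΩ

Output resistance R_th = R_A‖R_B = (120 × 49.9)/169.9 = 35.24 kΩ.
The fractional drop is R_th/(R_th + R_L); requiring this ≤ 0.0790 gives R_L ≥ R_th(1/0.0790 − 1) = 35.24 × 11.66 = 411 kΩ.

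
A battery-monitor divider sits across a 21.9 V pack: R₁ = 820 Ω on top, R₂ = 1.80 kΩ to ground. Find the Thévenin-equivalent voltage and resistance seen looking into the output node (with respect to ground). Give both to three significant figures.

V_th is the open-circuit tap voltage: 21.9 × 1800/(820 + 1800) = 15.0 V.
With the supply zeroed, R₁ and R₂ appear in parallel from the tap: R_th = R₁‖R₂ = (820 × 1800)/2620 = 563 Ω.

V_th = 15.0 V, R_th = 563 Ω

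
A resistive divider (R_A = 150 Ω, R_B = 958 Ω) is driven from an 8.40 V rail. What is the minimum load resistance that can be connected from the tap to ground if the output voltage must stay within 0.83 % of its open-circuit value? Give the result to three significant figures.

Output resistance R_th = R_A‖R_B = (150 × 958)/1108 = 129.7 Ω.
The fractional drop is R_th/(R_th + R_L); requiring this ≤ 0.00830 gives R_L ≥ R_th(1/0.00830 − 1) = 129.7 × 119.5 = 15.5 kΩ.

R_L(min) ≈ 15.5 kΩ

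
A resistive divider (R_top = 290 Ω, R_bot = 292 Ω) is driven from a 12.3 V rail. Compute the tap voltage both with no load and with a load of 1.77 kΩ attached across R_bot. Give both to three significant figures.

Unloaded: 6.17 V; loaded: 5.70 V

Open-circuit: V = 12.3 × 292/(290 + 292) = 6.17 V.
With the load, R_bot becomes R_bot‖R_L = 250.6 Ω, so V = 12.3 × 250.6/540.6 = 5.70 V.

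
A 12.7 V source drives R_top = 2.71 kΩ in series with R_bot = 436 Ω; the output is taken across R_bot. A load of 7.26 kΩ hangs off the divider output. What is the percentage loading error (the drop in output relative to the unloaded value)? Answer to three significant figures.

4.92 %

The divider's output (Thévenin) resistance is R_top‖R_bot = 375.6 Ω.
Fractional drop under load = R_th/(R_th + R_L) = 375.6 / (375.6 + 7260) = 0.04919.
So the output falls by 4.92 %.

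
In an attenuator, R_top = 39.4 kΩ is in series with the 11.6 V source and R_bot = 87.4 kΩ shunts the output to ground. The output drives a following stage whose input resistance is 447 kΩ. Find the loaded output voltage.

V_out ≈ 7.54 V

The load sits in parallel with R_bot: R_bot‖R_L = (87.4 × 447) / (87.4 + 447) = 73.11 kΩ.
V_out = 11.6 × 73.11 / (39.4 + 73.11) = 11.6 × 73.11/112.5 = 7.54 V.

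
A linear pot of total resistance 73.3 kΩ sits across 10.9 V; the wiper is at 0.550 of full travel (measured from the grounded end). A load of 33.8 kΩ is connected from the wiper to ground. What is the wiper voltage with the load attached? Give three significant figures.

The wiper splits the pot into (1−α)R = 32.98 kΩ above and αR = 40.31 kΩ below.
Lower section ‖ load = 18.39 kΩ.
V_wiper = 10.9 × 18.39/(32.98 + 18.39) = 3.90 V.

V ≈ 3.90 V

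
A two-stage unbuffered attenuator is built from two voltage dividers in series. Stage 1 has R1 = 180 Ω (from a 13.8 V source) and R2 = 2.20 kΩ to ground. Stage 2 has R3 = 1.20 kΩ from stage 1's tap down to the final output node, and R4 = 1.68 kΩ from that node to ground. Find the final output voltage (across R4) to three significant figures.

Stage 2 presents R3+R4 = 2880 Ω as a load on stage 1's tap.
Stage 1's lower leg becomes R2‖(R3+R4) = 1247 Ω, so V_mid = 13.8 × 1247/1427 = 12.06 V.
Stage 2 is itself unloaded: V_out = V_mid × R4/(R3+R4) = 12.06 × 1680/2880 = 7.03 V.

V_out ≈ 7.03 V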